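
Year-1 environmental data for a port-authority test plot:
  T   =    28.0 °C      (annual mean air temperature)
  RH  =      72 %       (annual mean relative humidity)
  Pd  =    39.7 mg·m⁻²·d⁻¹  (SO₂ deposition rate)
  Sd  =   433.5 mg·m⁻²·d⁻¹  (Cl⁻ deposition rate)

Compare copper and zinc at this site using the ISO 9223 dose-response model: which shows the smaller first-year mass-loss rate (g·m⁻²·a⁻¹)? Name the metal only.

copper

copper: T>10 °C ⇒ hinge -0.080·(28.0−10) = -1.4400
  SO₂ term: 0.0053·39.7^0.26·exp(0.059·72-1.4400) = 0.2288
  Sd branch = 0.01025·Sd^0.27·e^(0.036·RH+0.049·T) = 2.781 μm/a
  r_corr = 0.2288 + 2.781 = 3.01 μm/a
  mass loss = 3.01 μm/a × 8.96 g/cm³ = 26.97 g·m⁻²·a⁻¹
zinc: temperature factor f = -0.071·(18.0) = -1.2780
  Pd branch = 0.0129·Pd^0.44·e^(0.046·RH+f) = 0.4982 μm/a
  Cl⁻ term: 0.0175·433.5^0.57·exp(0.008·72+0.085·28.0) = 10.71
  r_corr = 0.4982 + 10.71 = 11.21 μm/a
  mass loss = 11.21 μm/a × 7.14 g/cm³ = 80.05 g·m⁻²·a⁻¹
Ordering by g·m⁻²·a⁻¹: zinc (80) > copper (27)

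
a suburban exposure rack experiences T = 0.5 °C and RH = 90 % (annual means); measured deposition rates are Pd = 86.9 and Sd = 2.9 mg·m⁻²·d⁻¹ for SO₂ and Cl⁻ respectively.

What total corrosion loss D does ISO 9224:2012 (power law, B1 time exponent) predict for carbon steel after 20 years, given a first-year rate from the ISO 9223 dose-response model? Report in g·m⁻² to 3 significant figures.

D(20) = 1.13e+03 g·m⁻²

carbon steel: f(T) = +0.150·(T−10) [T≤10 °C] = -1.4250
  SO₂ term: 1.77·86.9^0.52·exp(0.02·90-1.4250) = 26.25
  Cl⁻ term: 0.102·2.9^0.62·exp(0.033·90+0.04·0.5) = 3.925
  sum: 26.25 + 3.925 → r_corr = 30.17 μm/a
ISO 9224: D(t) = r_corr · t^b with b = 0.523 (carbon steel, B1)
  D(20) = 30.17 × 20^0.523 = 30.17 × 4.791 = 144.6 μm
  Mass loss = 144.6 μm × 7.85 g/cm³ = 1135 g·m⁻²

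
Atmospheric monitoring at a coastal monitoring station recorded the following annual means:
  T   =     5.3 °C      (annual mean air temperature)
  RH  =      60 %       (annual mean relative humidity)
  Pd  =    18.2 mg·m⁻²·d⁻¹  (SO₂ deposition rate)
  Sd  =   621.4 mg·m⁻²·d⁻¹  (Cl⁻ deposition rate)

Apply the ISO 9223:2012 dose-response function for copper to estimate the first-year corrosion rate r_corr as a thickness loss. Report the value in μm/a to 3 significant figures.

copper: T≤10 °C ⇒ hinge +0.126·(5.3−10) = -0.5922
  Pd branch = 0.0053·Pd^0.26·e^(0.059·RH+f) = 0.2148 μm/a
  Sd branch = 0.01025·Sd^0.27·e^(0.036·RH+0.049·T) = 0.6543 μm/a
  sum: 0.2148 + 0.6543 → r_corr = 0.8692 μm/a

r_corr = 0.869 μm/a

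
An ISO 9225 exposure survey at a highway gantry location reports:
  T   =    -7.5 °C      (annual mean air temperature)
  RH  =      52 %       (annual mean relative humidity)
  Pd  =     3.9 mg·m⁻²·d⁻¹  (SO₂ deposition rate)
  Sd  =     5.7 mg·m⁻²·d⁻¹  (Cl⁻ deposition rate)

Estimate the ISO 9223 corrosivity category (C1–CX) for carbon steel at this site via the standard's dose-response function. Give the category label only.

carbon steel: temperature factor f = +0.150·(-17.5) = -2.6250
  sulphur-dioxide contribution → 0.7362 μm/a
  chloride contribution → 1.237 μm/a
  total first-year rate 1.973 μm/a
Category bounds: 1.3…25 μm/a bracket r_corr ⇒ C2

C2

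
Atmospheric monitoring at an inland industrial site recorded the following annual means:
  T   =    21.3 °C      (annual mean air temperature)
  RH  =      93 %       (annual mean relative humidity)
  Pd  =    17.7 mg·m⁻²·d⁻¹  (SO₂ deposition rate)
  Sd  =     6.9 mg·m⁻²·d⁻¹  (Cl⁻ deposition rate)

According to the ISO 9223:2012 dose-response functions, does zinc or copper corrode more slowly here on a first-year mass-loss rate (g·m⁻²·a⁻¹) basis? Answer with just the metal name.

zinc: T>10 °C ⇒ hinge -0.071·(21.3−10) = -0.8023
  Pd branch = 0.0129·Pd^0.44·e^(0.046·RH+f) = 1.476 μm/a
  Cl⁻ term: 0.0175·6.9^0.57·exp(0.008·93+0.085·21.3) = 0.677
  r_corr = 1.476 + 0.677 = 2.153 μm/a
  mass loss = 2.153 μm/a × 7.14 g/cm³ = 15.37 g·m⁻²·a⁻¹
copper: f(T) = -0.080·(T−10) [T>10 °C] = -0.9040
  SO₂ term: 0.0053·17.7^0.26·exp(0.059·93-0.9040) = 1.094
  Sd branch = 0.01025·Sd^0.27·e^(0.036·RH+0.049·T) = 1.395 μm/a
  sum: 1.094 + 1.395 → r_corr = 2.489 μm/a
  mass loss = 2.489 μm/a × 8.96 g/cm³ = 22.3 g·m⁻²·a⁻¹
Ordering by g·m⁻²·a⁻¹: copper (22.3) > zinc (15.4)

zinc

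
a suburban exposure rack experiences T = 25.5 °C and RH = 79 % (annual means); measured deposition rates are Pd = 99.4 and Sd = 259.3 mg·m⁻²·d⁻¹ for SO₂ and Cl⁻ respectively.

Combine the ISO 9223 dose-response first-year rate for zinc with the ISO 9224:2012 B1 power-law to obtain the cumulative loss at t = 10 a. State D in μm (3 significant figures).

zinc: T>10 °C ⇒ hinge -0.071·(25.5−10) = -1.1005
  SO₂ term: 0.0129·99.4^0.44·exp(0.046·79-1.1005) = 1.229
  Cl⁻ term: 0.0175·259.3^0.57·exp(0.008·79+0.085·25.5) = 6.835
  sum: 1.229 + 6.835 → r_corr = 8.064 μm/a
Long-term exponent b (ISO 9224 Table 2, B1) = 0.813
  D(10) = 8.064 × 10^0.813 = 8.064 × 6.501 = 52.43 μm

D(10) = 52.4 μm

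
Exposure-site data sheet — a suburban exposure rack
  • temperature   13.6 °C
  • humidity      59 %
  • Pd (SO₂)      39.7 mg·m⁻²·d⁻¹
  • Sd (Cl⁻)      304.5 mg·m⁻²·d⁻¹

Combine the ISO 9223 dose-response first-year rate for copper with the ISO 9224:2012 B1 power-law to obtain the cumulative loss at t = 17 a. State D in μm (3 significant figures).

D(17) = 7.40 μm

copper: T>10 °C ⇒ hinge -0.080·(13.6−10) = -0.2880
  sulphur-dioxide contribution → 0.3363 μm/a
  chloride contribution → 0.7819 μm/a
  ⇒ r_corr(copper) = 1.118 μm/a
Power-law: D(17) = r_corr · 17^0.667
  D(17) = 1.118 × 17^0.667 = 1.118 × 6.618 = 7.4 μm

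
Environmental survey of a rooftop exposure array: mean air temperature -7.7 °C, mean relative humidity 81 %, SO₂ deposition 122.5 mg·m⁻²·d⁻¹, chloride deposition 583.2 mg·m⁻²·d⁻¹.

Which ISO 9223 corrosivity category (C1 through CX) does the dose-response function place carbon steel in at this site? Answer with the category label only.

carbon steel: f(T) = +0.150·(T−10) [T≤10 °C] = -2.6550
  sulphur-dioxide contribution → 7.661 μm/a
  chloride contribution → 56.3 μm/a
  total first-year rate 63.96 μm/a
ISO 9223 Table 2 (carbon steel): 50 < 64 ≤ 80 μm/a ⇒ C4

C4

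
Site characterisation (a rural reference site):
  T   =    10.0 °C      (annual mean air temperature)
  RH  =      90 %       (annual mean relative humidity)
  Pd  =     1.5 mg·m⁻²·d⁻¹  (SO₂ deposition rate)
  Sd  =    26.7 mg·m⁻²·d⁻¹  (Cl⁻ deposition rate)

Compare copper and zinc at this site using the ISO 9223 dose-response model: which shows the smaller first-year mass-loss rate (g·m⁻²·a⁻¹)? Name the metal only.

copper: temperature factor f = +0.126·(0.0) = +0.0000
  SO₂ term: 0.0053·1.5^0.26·exp(0.059·90+0.0000) = 1.192
  Cl⁻ term: 0.01025·26.7^0.27·exp(0.036·90+0.049·10.0) = 1.037
  r_corr = 1.192 + 1.037 = 2.229 μm/a
  mass loss = 2.229 μm/a × 8.96 g/cm³ = 19.97 g·m⁻²·a⁻¹
zinc: T≤10 °C ⇒ hinge +0.038·(10.0−10) = +0.0000
  Pd branch = 0.0129·Pd^0.44·e^(0.046·RH+f) = 0.9684 μm/a
  Sd branch = 0.0175·Sd^0.57·e^(0.008·RH+0.085·T) = 0.547 μm/a
  sum: 0.9684 + 0.547 → r_corr = 1.515 μm/a
  mass loss = 1.515 μm/a × 7.14 g/cm³ = 10.82 g·m⁻²·a⁻¹
Ordering by g·m⁻²·a⁻¹: copper (20) > zinc (10.8)

zinc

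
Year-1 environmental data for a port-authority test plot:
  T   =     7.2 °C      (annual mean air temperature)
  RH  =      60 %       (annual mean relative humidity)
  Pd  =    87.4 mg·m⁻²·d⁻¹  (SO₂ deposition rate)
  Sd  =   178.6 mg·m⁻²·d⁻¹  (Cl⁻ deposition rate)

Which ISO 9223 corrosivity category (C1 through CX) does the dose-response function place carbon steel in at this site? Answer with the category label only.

carbon steel: T≤10 °C ⇒ hinge +0.150·(7.2−10) = -0.4200
  SO₂ term: 1.77·87.4^0.52·exp(0.02·60-0.4200) = 39.47
  Cl⁻ term: 0.102·178.6^0.62·exp(0.033·60+0.04·7.2) = 24.53
  r_corr = 39.47 + 24.53 = 64.01 μm/a
ISO 9223 Table 2 (carbon steel): 50 < 64 ≤ 80 μm/a ⇒ C4

C4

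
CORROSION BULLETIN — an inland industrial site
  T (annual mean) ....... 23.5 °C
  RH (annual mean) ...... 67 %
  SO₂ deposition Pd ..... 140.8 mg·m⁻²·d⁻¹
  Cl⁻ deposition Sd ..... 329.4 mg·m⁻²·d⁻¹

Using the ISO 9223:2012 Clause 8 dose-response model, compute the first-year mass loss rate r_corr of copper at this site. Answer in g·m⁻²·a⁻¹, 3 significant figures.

copper: temperature factor f = -0.080·(13.5) = -1.0800
  Pd branch = 0.0053·Pd^0.26·e^(0.059·RH+f) = 0.3393 μm/a
  Sd branch = 0.01025·Sd^0.27·e^(0.036·RH+0.049·T) = 1.73 μm/a
  r_corr = 0.3393 + 1.73 = 2.07 μm/a
Convert to mass loss: 2.07 μm/a × 8.96 g/cm³ = 18.54 g·m⁻²·a⁻¹

r_corr = 18.5 g·m⁻²·a⁻¹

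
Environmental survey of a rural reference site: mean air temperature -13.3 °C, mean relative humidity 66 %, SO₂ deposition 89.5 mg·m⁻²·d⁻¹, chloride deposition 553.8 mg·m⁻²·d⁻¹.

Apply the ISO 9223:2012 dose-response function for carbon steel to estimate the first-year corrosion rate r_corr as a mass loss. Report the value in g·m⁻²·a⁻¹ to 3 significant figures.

r_corr = 225 g·m⁻²·a⁻¹

carbon steel: f(T) = +0.150·(T−10) [T≤10 °C] = -3.4950
  SO₂ term: 1.77·89.5^0.52·exp(0.02·66-3.4950) = 2.081
  Cl⁻ term: 0.102·553.8^0.62·exp(0.033·66+0.04·-13.3) = 26.57
  sum: 2.081 + 26.57 → r_corr = 28.65 μm/a
Convert to mass loss: 28.65 μm/a × 7.85 g/cm³ = 224.9 g·m⁻²·a⁻¹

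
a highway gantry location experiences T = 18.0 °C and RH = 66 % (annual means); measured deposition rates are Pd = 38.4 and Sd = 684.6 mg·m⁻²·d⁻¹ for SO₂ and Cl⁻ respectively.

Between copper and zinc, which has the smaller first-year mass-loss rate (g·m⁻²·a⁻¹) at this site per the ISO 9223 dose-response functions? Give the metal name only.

copper: T>10 °C ⇒ hinge -0.080·(18.0−10) = -0.6400
  SO₂ term: 0.0053·38.4^0.26·exp(0.059·66-0.6400) = 0.3543
  Sd branch = 0.01025·Sd^0.27·e^(0.036·RH+0.049·T) = 1.553 μm/a
  r_corr = 0.3543 + 1.553 = 1.908 μm/a
  mass loss = 1.908 μm/a × 8.96 g/cm³ = 17.09 g·m⁻²·a⁻¹
zinc: temperature factor f = -0.071·(8.0) = -0.5680
  Pd branch = 0.0129·Pd^0.44·e^(0.046·RH+f) = 0.7578 μm/a
  Cl⁻ term: 0.0175·684.6^0.57·exp(0.008·66+0.085·18.0) = 5.663
  sum: 0.7578 + 5.663 → r_corr = 6.42 μm/a
  mass loss = 6.42 μm/a × 7.14 g/cm³ = 45.84 g·m⁻²·a⁻¹
Ordering by g·m⁻²·a⁻¹: zinc (45.8) > copper (17.1)

copper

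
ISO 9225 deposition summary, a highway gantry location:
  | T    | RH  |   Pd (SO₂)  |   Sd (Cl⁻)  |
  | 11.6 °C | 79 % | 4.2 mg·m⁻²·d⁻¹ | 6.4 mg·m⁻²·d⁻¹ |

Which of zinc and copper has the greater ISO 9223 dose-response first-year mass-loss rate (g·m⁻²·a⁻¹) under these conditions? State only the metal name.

copper

zinc: f(T) = -0.071·(T−10) [T>10 °C] = -0.1136
  sulphur-dioxide contribution → 0.8198 μm/a
  chloride contribution → 0.2542 μm/a
  total first-year rate 1.074 μm/a
  mass loss = 1.074 μm/a × 7.14 g/cm³ = 7.669 g·m⁻²·a⁻¹
copper: T>10 °C ⇒ hinge -0.080·(11.6−10) = -0.1280
  sulphur-dioxide contribution → 0.7161 μm/a
  chloride contribution → 0.5133 μm/a
  total first-year rate 1.229 μm/a
  mass loss = 1.229 μm/a × 8.96 g/cm³ = 11.02 g·m⁻²·a⁻¹
Ordering by g·m⁻²·a⁻¹: copper (11) > zinc (7.67)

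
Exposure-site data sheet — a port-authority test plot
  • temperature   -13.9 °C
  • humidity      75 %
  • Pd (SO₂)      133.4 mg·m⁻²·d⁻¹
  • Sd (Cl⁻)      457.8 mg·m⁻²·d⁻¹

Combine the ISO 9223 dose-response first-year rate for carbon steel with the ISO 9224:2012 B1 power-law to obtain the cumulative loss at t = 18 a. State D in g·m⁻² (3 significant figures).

D(18) = 1.20e+03 g·m⁻²

carbon steel: T≤10 °C ⇒ hinge +0.150·(-13.9−10) = -3.5850
  SO₂ term: 1.77·133.4^0.52·exp(0.02·75-3.5850) = 2.803
  Sd branch = 0.102·Sd^0.62·e^(0.033·RH+0.04·T) = 31.02 μm/a
  sum: 2.803 + 31.02 → r_corr = 33.82 μm/a
ISO 9224: D(t) = r_corr · t^b with b = 0.523 (carbon steel, B1)
  D(18) = 33.82 × 18^0.523 = 33.82 × 4.534 = 153.4 μm
  Mass loss = 153.4 μm × 7.85 g/cm³ = 1204 g·m⁻²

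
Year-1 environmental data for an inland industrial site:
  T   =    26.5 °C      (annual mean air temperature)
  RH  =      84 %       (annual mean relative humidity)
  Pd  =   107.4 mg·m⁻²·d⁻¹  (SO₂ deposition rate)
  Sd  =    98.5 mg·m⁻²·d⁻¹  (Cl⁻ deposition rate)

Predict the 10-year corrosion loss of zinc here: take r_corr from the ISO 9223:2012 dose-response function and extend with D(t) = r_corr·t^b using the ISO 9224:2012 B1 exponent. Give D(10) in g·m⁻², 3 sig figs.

D(10) = 276 g·m⁻²

zinc: f(T) = -0.071·(T−10) [T>10 °C] = -1.1715
  Pd branch = 0.0129·Pd^0.44·e^(0.046·RH+f) = 1.491 μm/a
  Cl⁻ term: 0.0175·98.5^0.57·exp(0.008·84+0.085·26.5) = 4.461
  r_corr = 1.491 + 4.461 = 5.952 μm/a
Long-term exponent b (ISO 9224 Table 2, B1) = 0.813
  D(10) = 5.952 × 10^0.813 = 5.952 × 6.501 = 38.7 μm
  Mass loss = 38.7 μm × 7.14 g/cm³ = 276.3 g·m⁻²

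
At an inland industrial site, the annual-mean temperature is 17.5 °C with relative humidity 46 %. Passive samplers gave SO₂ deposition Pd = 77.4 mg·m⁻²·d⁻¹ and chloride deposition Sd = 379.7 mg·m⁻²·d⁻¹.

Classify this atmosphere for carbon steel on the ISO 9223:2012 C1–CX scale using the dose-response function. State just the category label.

C4

carbon steel: temperature factor f = -0.054·(7.5) = -0.4050
  Pd branch = 1.77·Pd^0.52·e^(0.02·RH+f) = 28.43 μm/a
  Cl⁻ term: 0.102·379.7^0.62·exp(0.033·46+0.04·17.5) = 37.25
  r_corr = 28.43 + 37.25 = 65.68 μm/a
Category bounds: 50…80 μm/a bracket r_corr ⇒ C4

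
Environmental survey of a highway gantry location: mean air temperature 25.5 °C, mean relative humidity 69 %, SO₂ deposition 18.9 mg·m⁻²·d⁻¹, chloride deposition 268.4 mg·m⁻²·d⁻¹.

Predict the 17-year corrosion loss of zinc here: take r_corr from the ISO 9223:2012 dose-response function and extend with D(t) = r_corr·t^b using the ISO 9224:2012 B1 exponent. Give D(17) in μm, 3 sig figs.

D(17) = 68.1 μm

zinc: temperature factor f = -0.071·(15.5) = -1.1005
  sulphur-dioxide contribution → 0.3739 μm/a
  chloride contribution → 6.434 μm/a
  total first-year rate 6.808 μm/a
Long-term exponent b (ISO 9224 Table 2, B1) = 0.813
  D(17) = 6.808 × 17^0.813 = 6.808 × 10.01 = 68.14 μm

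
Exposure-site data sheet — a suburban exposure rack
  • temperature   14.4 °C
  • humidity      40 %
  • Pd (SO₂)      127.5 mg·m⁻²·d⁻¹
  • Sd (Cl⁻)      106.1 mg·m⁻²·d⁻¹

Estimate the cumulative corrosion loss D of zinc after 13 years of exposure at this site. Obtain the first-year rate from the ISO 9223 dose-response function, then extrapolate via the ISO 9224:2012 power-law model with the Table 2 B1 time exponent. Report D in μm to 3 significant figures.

D(13) = 13.5 μm

zinc: temperature factor f = -0.071·(4.4) = -0.3124
  SO₂ term: 0.0129·127.5^0.44·exp(0.046·40-0.3124) = 0.5017
  Cl⁻ term: 0.0175·106.1^0.57·exp(0.008·40+0.085·14.4) = 1.17
  r_corr = 0.5017 + 1.17 = 1.672 μm/a
Long-term exponent b (ISO 9224 Table 2, B1) = 0.813
  D(13) = 1.672 × 13^0.813 = 1.672 × 8.047 = 13.45 μm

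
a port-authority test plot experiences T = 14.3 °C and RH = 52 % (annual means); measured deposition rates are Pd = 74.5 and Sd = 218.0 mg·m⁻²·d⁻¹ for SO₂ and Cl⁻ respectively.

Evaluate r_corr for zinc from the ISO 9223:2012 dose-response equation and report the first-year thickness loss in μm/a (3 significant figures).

r_corr = 2.62 μm/a

zinc: f(T) = -0.071·(T−10) [T>10 °C] = -0.3053
  SO₂ term: 0.0129·74.5^0.44·exp(0.046·52-0.3053) = 0.6928
  Cl⁻ term: 0.0175·218.0^0.57·exp(0.008·52+0.085·14.3) = 1.925
  sum: 0.6928 + 1.925 → r_corr = 2.618 μm/a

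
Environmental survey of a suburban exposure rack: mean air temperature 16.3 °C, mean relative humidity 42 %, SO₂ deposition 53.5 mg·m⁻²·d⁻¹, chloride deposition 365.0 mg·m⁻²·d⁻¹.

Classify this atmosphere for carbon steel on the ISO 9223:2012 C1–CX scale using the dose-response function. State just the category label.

carbon steel: T>10 °C ⇒ hinge -0.054·(16.3−10) = -0.3402
  sulphur-dioxide contribution → 23.11 μm/a
  chloride contribution → 30.36 μm/a
  total first-year rate 53.47 μm/a
ISO 9223 Table 2 (carbon steel): 50 < 53.5 ≤ 80 μm/a ⇒ C4

C4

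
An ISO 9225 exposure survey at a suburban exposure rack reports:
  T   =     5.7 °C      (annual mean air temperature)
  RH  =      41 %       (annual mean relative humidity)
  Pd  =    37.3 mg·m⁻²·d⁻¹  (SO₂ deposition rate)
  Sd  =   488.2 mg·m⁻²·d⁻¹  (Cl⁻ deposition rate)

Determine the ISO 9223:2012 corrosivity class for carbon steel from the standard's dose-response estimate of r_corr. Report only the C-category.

carbon steel: temperature factor f = +0.150·(-4.3) = -0.6450
  sulphur-dioxide contribution → 13.84 μm/a
  chloride contribution → 23.02 μm/a
  total first-year rate 36.87 μm/a
Category bounds: 25…50 μm/a bracket r_corr ⇒ C3

C3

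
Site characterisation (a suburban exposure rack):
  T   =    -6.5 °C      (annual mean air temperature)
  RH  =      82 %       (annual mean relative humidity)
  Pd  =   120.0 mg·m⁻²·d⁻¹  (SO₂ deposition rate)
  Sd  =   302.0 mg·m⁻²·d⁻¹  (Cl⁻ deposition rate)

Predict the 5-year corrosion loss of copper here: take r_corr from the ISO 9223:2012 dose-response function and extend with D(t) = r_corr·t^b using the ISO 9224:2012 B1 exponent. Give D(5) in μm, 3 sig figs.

copper: T≤10 °C ⇒ hinge +0.126·(-6.5−10) = -2.0790
  Pd branch = 0.0053·Pd^0.26·e^(0.059·RH+f) = 0.2905 μm/a
  Cl⁻ term: 0.01025·302.0^0.27·exp(0.036·82+0.049·-6.5) = 0.6669
  sum: 0.2905 + 0.6669 → r_corr = 0.9573 μm/a
Power-law: D(5) = r_corr · 5^0.667
  D(5) = 0.9573 × 5^0.667 = 0.9573 × 2.926 = 2.801 μm

D(5) = 2.80 μm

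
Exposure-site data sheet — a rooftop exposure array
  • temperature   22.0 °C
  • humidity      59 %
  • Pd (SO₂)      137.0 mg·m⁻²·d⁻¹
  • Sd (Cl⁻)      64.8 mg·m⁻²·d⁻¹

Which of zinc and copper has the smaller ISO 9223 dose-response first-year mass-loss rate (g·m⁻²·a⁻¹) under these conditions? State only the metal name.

zinc: f(T) = -0.071·(T−10) [T>10 °C] = -0.8520
  SO₂ term: 0.0129·137.0^0.44·exp(0.046·59-0.8520) = 0.7234
  Cl⁻ term: 0.0175·64.8^0.57·exp(0.008·59+0.085·22.0) = 1.962
  sum: 0.7234 + 1.962 → r_corr = 2.686 μm/a
  mass loss = 2.686 μm/a × 7.14 g/cm³ = 19.18 g·m⁻²·a⁻¹
copper: T>10 °C ⇒ hinge -0.080·(22.0−10) = -0.9600
  Pd branch = 0.0053·Pd^0.26·e^(0.059·RH+f) = 0.237 μm/a
  Sd branch = 0.01025·Sd^0.27·e^(0.036·RH+0.049·T) = 0.7771 μm/a
  r_corr = 0.237 + 0.7771 = 1.014 μm/a
  mass loss = 1.014 μm/a × 8.96 g/cm³ = 9.086 g·m⁻²·a⁻¹
Ordering by g·m⁻²·a⁻¹: zinc (19.2) > copper (9.09)

copper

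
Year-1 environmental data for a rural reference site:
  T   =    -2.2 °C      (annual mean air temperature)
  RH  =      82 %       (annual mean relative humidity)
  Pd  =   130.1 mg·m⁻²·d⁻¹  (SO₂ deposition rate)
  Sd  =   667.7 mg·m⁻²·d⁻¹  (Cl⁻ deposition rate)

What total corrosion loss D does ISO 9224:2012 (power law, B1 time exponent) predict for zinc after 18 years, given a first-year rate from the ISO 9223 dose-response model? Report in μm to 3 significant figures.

D(18) = 43.4 μm

zinc: temperature factor f = +0.038·(-12.2) = -0.4636
  sulphur-dioxide contribution → 3.004 μm/a
  chloride contribution → 1.14 μm/a
  ⇒ r_corr(zinc) = 4.143 μm/a
Power-law: D(18) = r_corr · 18^0.813
  D(18) = 4.143 × 18^0.813 = 4.143 × 10.48 = 43.44 μm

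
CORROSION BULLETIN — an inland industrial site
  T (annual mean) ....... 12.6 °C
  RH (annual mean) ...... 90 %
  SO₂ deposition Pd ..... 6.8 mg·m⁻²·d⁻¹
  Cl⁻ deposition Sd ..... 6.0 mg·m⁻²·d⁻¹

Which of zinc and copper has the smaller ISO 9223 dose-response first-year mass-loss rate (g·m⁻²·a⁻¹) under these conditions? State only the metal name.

zinc: f(T) = -0.071·(T−10) [T>10 °C] = -0.1846
  SO₂ term: 0.0129·6.8^0.44·exp(0.046·90-0.1846) = 1.566
  Sd branch = 0.0175·Sd^0.57·e^(0.008·RH+0.085·T) = 0.2913 μm/a
  sum: 1.566 + 0.2913 → r_corr = 1.857 μm/a
  mass loss = 1.857 μm/a × 7.14 g/cm³ = 13.26 g·m⁻²·a⁻¹
copper: f(T) = -0.080·(T−10) [T>10 °C] = -0.2080
  SO₂ term: 0.0053·6.8^0.26·exp(0.059·90-0.2080) = 1.434
  Sd branch = 0.01025·Sd^0.27·e^(0.036·RH+0.049·T) = 0.7872 μm/a
  sum: 1.434 + 0.7872 → r_corr = 2.221 μm/a
  mass loss = 2.221 μm/a × 8.96 g/cm³ = 19.9 g·m⁻²·a⁻¹
Ordering by g·m⁻²·a⁻¹: copper (19.9) > zinc (13.3)

zinc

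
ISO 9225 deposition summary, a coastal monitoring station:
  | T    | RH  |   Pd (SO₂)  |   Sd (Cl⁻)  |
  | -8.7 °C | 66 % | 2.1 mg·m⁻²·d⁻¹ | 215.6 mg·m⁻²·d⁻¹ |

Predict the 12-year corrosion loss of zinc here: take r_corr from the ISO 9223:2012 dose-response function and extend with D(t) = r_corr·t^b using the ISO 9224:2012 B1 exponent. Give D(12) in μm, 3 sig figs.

zinc: T≤10 °C ⇒ hinge +0.038·(-8.7−10) = -0.7106
  sulphur-dioxide contribution → 0.1829 μm/a
  chloride contribution → 0.3029 μm/a
  ⇒ r_corr(zinc) = 0.4859 μm/a
ISO 9224: D(t) = r_corr · t^b with b = 0.813 (zinc, B1)
  D(12) = 0.4859 × 12^0.813 = 0.4859 × 7.54 = 3.663 μm

D(12) = 3.66 μm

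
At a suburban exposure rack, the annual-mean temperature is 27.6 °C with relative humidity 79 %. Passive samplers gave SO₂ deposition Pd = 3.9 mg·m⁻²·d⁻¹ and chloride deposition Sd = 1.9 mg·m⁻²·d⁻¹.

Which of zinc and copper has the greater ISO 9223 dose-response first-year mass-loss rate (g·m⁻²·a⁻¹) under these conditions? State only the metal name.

zinc: temperature factor f = -0.071·(17.6) = -1.2496
  sulphur-dioxide contribution → 0.2548 μm/a
  chloride contribution → 0.4957 μm/a
  total first-year rate 0.7505 μm/a
  mass loss = 0.7505 μm/a × 7.14 g/cm³ = 5.359 g·m⁻²·a⁻¹
copper: f(T) = -0.080·(T−10) [T>10 °C] = -1.4080
  sulphur-dioxide contribution → 0.1953 μm/a
  chloride contribution → 0.81 μm/a
  total first-year rate 1.005 μm/a
  mass loss = 1.005 μm/a × 8.96 g/cm³ = 9.007 g·m⁻²·a⁻¹
Ordering by g·m⁻²·a⁻¹: copper (9.01) > zinc (5.36)

copper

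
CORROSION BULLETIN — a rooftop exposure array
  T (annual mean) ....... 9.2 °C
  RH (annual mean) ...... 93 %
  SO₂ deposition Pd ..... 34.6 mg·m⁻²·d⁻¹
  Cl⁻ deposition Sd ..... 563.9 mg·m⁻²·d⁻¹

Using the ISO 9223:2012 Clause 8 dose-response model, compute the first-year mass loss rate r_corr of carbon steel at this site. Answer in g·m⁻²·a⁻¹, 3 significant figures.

r_corr = 1.76e+03 g·m⁻²·a⁻¹

carbon steel: temperature factor f = +0.150·(-0.8) = -0.1200
  Pd branch = 1.77·Pd^0.52·e^(0.02·RH+f) = 63.67 μm/a
  Sd branch = 0.102·Sd^0.62·e^(0.033·RH+0.04·T) = 161.1 μm/a
  r_corr = 63.67 + 161.1 = 224.7 μm/a
Convert to mass loss: 224.7 μm/a × 7.85 g/cm³ = 1764 g·m⁻²·a⁻¹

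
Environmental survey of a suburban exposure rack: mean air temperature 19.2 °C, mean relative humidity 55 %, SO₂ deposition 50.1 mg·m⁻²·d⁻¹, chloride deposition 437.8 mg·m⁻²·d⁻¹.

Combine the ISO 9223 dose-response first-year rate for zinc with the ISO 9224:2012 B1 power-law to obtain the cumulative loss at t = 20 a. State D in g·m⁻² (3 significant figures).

zinc: T>10 °C ⇒ hinge -0.071·(19.2−10) = -0.6532
  sulphur-dioxide contribution → 0.4716 μm/a
  chloride contribution → 4.451 μm/a
  ⇒ r_corr(zinc) = 4.922 μm/a
Power-law: D(20) = r_corr · 20^0.813
  D(20) = 4.922 × 20^0.813 = 4.922 × 11.42 = 56.22 μm
  Mass loss = 56.22 μm × 7.14 g/cm³ = 401.4 g·m⁻²

D(20) = 401 g·m⁻²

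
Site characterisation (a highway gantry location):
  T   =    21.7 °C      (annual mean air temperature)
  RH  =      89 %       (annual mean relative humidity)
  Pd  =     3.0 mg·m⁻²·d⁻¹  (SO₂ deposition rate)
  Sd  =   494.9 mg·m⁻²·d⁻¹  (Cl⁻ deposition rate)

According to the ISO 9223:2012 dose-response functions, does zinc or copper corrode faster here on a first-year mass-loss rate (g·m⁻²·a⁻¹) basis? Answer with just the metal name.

zinc: temperature factor f = -0.071·(11.7) = -0.8307
  sulphur-dioxide contribution → 0.5467 μm/a
  chloride contribution → 7.748 μm/a
  ⇒ r_corr(zinc) = 8.295 μm/a
  mass loss = 8.295 μm/a × 7.14 g/cm³ = 59.22 g·m⁻²·a⁻¹
copper: T>10 °C ⇒ hinge -0.080·(21.7−10) = -0.9360
  sulphur-dioxide contribution → 0.5276 μm/a
  chloride contribution → 3.904 μm/a
  ⇒ r_corr(copper) = 4.432 μm/a
  mass loss = 4.432 μm/a × 8.96 g/cm³ = 39.71 g·m⁻²·a⁻¹
Ordering by g·m⁻²·a⁻¹: zinc (59.2) > copper (39.7)

zinc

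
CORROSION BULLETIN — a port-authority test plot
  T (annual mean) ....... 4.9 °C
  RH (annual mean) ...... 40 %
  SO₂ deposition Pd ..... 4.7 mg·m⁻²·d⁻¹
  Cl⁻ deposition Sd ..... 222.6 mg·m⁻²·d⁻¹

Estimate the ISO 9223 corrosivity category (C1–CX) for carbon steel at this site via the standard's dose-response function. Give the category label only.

C2

carbon steel: T≤10 °C ⇒ hinge +0.150·(4.9−10) = -0.7650
  SO₂ term: 1.77·4.7^0.52·exp(0.02·40-0.7650) = 4.099
  Cl⁻ term: 0.102·222.6^0.62·exp(0.033·40+0.04·4.9) = 13.26
  sum: 4.099 + 13.26 → r_corr = 17.36 μm/a
Category bounds: 1.3…25 μm/a bracket r_corr ⇒ C2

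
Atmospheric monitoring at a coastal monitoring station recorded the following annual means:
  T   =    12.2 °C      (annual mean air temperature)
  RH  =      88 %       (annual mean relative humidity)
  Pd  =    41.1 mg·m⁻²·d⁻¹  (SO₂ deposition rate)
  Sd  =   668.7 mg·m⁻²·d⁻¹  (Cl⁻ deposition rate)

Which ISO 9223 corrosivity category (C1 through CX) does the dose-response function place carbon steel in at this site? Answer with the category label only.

carbon steel: T>10 °C ⇒ hinge -0.054·(12.2−10) = -0.1188
  sulphur-dioxide contribution → 63.09 μm/a
  chloride contribution → 171.1 μm/a
  total first-year rate 234.2 μm/a
234 μm/a falls in (200, 700] for carbon steel → category CX

CX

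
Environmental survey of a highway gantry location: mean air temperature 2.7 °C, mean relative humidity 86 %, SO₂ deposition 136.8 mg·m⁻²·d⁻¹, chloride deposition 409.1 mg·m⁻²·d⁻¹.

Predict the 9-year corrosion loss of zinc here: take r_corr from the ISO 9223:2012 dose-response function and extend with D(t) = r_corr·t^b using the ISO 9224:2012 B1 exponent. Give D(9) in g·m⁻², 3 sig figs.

zinc: T≤10 °C ⇒ hinge +0.038·(2.7−10) = -0.2774
  SO₂ term: 0.0129·136.8^0.44·exp(0.046·86-0.2774) = 4.447
  Sd branch = 0.0175·Sd^0.57·e^(0.008·RH+0.085·T) = 1.35 μm/a
  r_corr = 4.447 + 1.35 = 5.797 μm/a
ISO 9224: D(t) = r_corr · t^b with b = 0.813 (zinc, B1)
  D(9) = 5.797 × 9^0.813 = 5.797 × 5.968 = 34.59 μm
  Mass loss = 34.59 μm × 7.14 g/cm³ = 247 g·m⁻²

D(9) = 247 g·m⁻²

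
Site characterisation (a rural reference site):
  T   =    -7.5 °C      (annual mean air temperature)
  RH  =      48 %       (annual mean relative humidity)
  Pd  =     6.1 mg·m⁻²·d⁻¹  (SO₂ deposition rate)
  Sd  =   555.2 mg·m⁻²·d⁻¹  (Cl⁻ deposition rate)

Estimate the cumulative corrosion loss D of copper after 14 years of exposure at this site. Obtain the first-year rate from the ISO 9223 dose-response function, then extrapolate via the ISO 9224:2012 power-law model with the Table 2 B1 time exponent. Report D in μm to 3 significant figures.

copper: f(T) = +0.126·(T−10) [T≤10 °C] = -2.2050
  sulphur-dioxide contribution → 0.01588 μm/a
  chloride contribution → 0.2201 μm/a
  total first-year rate 0.236 μm/a
ISO 9224: D(t) = r_corr · t^b with b = 0.667 (copper, B1)
  D(14) = 0.236 × 14^0.667 = 0.236 × 5.814 = 1.372 μm

D(14) = 1.37 μm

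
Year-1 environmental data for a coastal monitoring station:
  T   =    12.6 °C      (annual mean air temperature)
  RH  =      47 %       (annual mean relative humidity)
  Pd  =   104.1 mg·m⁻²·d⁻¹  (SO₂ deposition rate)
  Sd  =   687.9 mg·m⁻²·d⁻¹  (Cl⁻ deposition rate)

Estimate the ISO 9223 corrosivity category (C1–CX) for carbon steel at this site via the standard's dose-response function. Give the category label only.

carbon steel: f(T) = -0.054·(T−10) [T>10 °C] = -0.1404
  sulphur-dioxide contribution → 44.09 μm/a
  chloride contribution → 45.74 μm/a
  ⇒ r_corr(carbon steel) = 89.83 μm/a
89.8 μm/a falls in (80, 200] for carbon steel → category C5

C5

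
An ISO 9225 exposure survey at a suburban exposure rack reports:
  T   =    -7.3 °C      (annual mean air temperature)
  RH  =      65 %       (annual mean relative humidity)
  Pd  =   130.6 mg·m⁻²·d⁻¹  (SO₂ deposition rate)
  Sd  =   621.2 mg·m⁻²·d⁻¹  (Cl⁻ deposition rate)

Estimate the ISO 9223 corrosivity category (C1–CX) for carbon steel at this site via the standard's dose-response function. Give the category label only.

carbon steel: temperature factor f = +0.150·(-17.3) = -2.5950
  Pd branch = 1.77·Pd^0.52·e^(0.02·RH+f) = 6.107 μm/a
  Sd branch = 0.102·Sd^0.62·e^(0.033·RH+0.04·T) = 35.09 μm/a
  r_corr = 6.107 + 35.09 = 41.19 μm/a
Category bounds: 25…50 μm/a bracket r_corr ⇒ C3

C3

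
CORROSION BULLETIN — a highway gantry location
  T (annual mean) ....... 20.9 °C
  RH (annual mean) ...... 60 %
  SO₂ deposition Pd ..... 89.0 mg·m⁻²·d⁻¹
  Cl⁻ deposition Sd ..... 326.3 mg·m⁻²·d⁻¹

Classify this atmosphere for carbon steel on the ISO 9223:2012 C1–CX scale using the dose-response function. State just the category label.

C5

carbon steel: f(T) = -0.054·(T−10) [T>10 °C] = -0.5886
  Pd branch = 1.77·Pd^0.52·e^(0.02·RH+f) = 33.67 μm/a
  Cl⁻ term: 0.102·326.3^0.62·exp(0.033·60+0.04·20.9) = 61.66
  r_corr = 33.67 + 61.66 = 95.33 μm/a
ISO 9223 Table 2 (carbon steel): 80 < 95.3 ≤ 200 μm/a ⇒ C5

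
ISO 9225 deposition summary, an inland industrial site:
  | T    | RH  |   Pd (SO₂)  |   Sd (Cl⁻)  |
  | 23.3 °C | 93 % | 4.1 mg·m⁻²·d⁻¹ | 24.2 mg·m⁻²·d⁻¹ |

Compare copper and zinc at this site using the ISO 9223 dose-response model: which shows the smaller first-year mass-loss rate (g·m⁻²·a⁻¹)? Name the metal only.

copper: f(T) = -0.080·(T−10) [T>10 °C] = -1.0640
  sulphur-dioxide contribution → 0.6375 μm/a
  chloride contribution → 2.159 μm/a
  ⇒ r_corr(copper) = 2.796 μm/a
  mass loss = 2.796 μm/a × 8.96 g/cm³ = 25.05 g·m⁻²·a⁻¹
zinc: f(T) = -0.071·(T−10) [T>10 °C] = -0.9443
  sulphur-dioxide contribution → 0.673 μm/a
  chloride contribution → 1.641 μm/a
  total first-year rate 2.314 μm/a
  mass loss = 2.314 μm/a × 7.14 g/cm³ = 16.52 g·m⁻²·a⁻¹
Ordering by g·m⁻²·a⁻¹: copper (25.1) > zinc (16.5)

zinc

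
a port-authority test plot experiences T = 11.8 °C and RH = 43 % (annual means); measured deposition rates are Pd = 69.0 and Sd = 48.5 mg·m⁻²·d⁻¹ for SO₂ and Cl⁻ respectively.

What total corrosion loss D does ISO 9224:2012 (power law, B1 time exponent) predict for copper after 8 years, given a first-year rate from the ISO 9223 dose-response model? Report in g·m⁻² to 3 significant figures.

D(8) = 15.0 g·m⁻²

copper: T>10 °C ⇒ hinge -0.080·(11.8−10) = -0.1440
  Pd branch = 0.0053·Pd^0.26·e^(0.059·RH+f) = 0.1744 μm/a
  Sd branch = 0.01025·Sd^0.27·e^(0.036·RH+0.049·T) = 0.2451 μm/a
  sum: 0.1744 + 0.2451 → r_corr = 0.4195 μm/a
Power-law: D(8) = r_corr · 8^0.667
  D(8) = 0.4195 × 8^0.667 = 0.4195 × 4.003 = 1.679 μm
  Mass loss = 1.679 μm × 8.96 g/cm³ = 15.05 g·m⁻²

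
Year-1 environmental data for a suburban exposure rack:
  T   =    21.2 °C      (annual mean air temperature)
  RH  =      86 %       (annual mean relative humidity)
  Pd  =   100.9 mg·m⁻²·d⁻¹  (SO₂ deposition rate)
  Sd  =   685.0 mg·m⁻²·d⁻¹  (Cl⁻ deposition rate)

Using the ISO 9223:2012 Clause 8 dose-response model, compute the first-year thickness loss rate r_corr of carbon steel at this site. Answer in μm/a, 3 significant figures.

carbon steel: f(T) = -0.054·(T−10) [T>10 °C] = -0.6048
  SO₂ term: 1.77·100.9^0.52·exp(0.02·86-0.6048) = 59.47
  Cl⁻ term: 0.102·685.0^0.62·exp(0.033·86+0.04·21.2) = 233.1
  sum: 59.47 + 233.1 → r_corr = 292.6 μm/a

r_corr = 293 μm/a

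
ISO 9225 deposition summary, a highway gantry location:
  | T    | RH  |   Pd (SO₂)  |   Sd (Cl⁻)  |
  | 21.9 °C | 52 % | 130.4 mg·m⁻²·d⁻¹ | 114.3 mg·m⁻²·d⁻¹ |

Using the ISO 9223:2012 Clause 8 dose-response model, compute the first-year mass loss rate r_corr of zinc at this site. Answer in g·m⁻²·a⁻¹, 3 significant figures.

zinc: f(T) = -0.071·(T−10) [T>10 °C] = -0.8449
  sulphur-dioxide contribution → 0.5167 μm/a
  chloride contribution → 2.542 μm/a
  ⇒ r_corr(zinc) = 3.059 μm/a
Convert to mass loss: 3.059 μm/a × 7.14 g/cm³ = 21.84 g·m⁻²·a⁻¹

r_corr = 21.8 g·m⁻²·a⁻¹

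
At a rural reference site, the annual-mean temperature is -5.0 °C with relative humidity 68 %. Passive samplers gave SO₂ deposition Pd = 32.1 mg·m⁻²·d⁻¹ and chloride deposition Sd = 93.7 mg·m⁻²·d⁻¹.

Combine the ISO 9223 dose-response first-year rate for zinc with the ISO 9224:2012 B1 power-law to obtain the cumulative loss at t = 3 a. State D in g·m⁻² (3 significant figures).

zinc: temperature factor f = +0.038·(-15.0) = -0.5700
  Pd branch = 0.0129·Pd^0.44·e^(0.046·RH+f) = 0.7663 μm/a
  Cl⁻ term: 0.0175·93.7^0.57·exp(0.008·68+0.085·-5.0) = 0.2622
  sum: 0.7663 + 0.2622 → r_corr = 1.028 μm/a
ISO 9224: D(t) = r_corr · t^b with b = 0.813 (zinc, B1)
  D(3) = 1.028 × 3^0.813 = 1.028 × 2.443 = 2.512 μm
  Mass loss = 2.512 μm × 7.14 g/cm³ = 17.94 g·m⁻²

D(3) = 17.9 g·m⁻²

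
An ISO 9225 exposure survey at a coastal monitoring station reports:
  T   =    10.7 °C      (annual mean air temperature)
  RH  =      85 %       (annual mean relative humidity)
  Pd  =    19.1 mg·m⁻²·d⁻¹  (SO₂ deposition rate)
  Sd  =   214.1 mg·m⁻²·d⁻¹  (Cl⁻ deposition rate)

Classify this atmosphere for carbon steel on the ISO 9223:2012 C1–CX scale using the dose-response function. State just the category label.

carbon steel: f(T) = -0.054·(T−10) [T>10 °C] = -0.0378
  Pd branch = 1.77·Pd^0.52·e^(0.02·RH+f) = 43.25 μm/a
  Sd branch = 0.102·Sd^0.62·e^(0.033·RH+0.04·T) = 72.05 μm/a
  r_corr = 43.25 + 72.05 = 115.3 μm/a
ISO 9223 Table 2 (carbon steel): 80 < 115 ≤ 200 μm/a ⇒ C5

C5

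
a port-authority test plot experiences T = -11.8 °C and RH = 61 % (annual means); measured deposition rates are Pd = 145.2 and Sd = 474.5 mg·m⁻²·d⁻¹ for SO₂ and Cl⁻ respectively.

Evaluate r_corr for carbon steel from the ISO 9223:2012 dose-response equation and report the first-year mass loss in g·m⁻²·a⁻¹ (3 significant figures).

carbon steel: temperature factor f = +0.150·(-21.8) = -3.2700
  sulphur-dioxide contribution → 3.033 μm/a
  chloride contribution → 21.73 μm/a
  total first-year rate 24.77 μm/a
Convert to mass loss: 24.77 μm/a × 7.85 g/cm³ = 194.4 g·m⁻²·a⁻¹

r_corr = 194 g·m⁻²·a⁻¹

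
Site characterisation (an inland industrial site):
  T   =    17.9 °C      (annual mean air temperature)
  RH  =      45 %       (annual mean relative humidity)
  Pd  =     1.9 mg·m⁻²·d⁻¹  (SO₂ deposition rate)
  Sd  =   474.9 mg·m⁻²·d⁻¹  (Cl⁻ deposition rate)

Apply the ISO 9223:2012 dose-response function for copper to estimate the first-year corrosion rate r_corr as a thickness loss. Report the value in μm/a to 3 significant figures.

copper: temperature factor f = -0.080·(7.9) = -0.6320
  Pd branch = 0.0053·Pd^0.26·e^(0.059·RH+f) = 0.04735 μm/a
  Sd branch = 0.01025·Sd^0.27·e^(0.036·RH+0.049·T) = 0.6575 μm/a
  sum: 0.04735 + 0.6575 → r_corr = 0.7048 μm/a

r_corr = 0.705 μm/a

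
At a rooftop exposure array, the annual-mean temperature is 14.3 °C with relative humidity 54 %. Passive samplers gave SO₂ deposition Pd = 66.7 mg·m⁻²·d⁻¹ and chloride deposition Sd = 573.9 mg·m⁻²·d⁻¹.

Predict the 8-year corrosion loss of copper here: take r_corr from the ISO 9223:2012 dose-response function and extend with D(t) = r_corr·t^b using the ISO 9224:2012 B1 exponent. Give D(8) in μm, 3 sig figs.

D(8) = 4.29 μm

copper: f(T) = -0.080·(T−10) [T>10 °C] = -0.3440
  sulphur-dioxide contribution → 0.2709 μm/a
  chloride contribution → 0.802 μm/a
  ⇒ r_corr(copper) = 1.073 μm/a
ISO 9224: D(t) = r_corr · t^b with b = 0.667 (copper, B1)
  D(8) = 1.073 × 8^0.667 = 1.073 × 4.003 = 4.295 μm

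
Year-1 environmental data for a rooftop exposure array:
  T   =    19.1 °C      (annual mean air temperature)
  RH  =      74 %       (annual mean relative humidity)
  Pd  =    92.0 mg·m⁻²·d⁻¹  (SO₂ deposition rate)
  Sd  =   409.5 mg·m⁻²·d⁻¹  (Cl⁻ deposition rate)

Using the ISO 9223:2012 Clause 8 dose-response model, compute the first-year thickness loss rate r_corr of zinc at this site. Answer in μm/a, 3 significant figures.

zinc: T>10 °C ⇒ hinge -0.071·(19.1−10) = -0.6461
  Pd branch = 0.0129·Pd^0.44·e^(0.046·RH+f) = 1.487 μm/a
  Sd branch = 0.0175·Sd^0.57·e^(0.008·RH+0.085·T) = 4.945 μm/a
  sum: 1.487 + 4.945 → r_corr = 6.433 μm/a

r_corr = 6.43 μm/a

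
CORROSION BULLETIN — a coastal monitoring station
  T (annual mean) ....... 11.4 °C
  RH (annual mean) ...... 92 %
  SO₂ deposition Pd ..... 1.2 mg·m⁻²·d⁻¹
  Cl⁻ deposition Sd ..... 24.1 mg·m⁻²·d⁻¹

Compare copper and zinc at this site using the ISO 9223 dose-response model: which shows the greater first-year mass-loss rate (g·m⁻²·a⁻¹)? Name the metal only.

copper

copper: temperature factor f = -0.080·(1.4) = -0.1120
  sulphur-dioxide contribution → 1.131 μm/a
  chloride contribution → 1.161 μm/a
  total first-year rate 2.292 μm/a
  mass loss = 2.292 μm/a × 8.96 g/cm³ = 20.54 g·m⁻²·a⁻¹
zinc: temperature factor f = -0.071·(1.4) = -0.0994
  sulphur-dioxide contribution → 0.8714 μm/a
  chloride contribution → 0.5906 μm/a
  ⇒ r_corr(zinc) = 1.462 μm/a
  mass loss = 1.462 μm/a × 7.14 g/cm³ = 10.44 g·m⁻²·a⁻¹
Ordering by g·m⁻²·a⁻¹: copper (20.5) > zinc (10.4)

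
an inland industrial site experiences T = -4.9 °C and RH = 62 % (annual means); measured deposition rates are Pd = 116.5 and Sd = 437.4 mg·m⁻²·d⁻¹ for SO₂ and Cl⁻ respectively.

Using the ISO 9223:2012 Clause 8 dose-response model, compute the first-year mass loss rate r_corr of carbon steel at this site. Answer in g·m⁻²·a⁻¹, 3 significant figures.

r_corr = 282 g·m⁻²·a⁻¹

carbon steel: f(T) = +0.150·(T−10) [T≤10 °C] = -2.2350
  sulphur-dioxide contribution → 7.769 μm/a
  chloride contribution → 28.14 μm/a
  ⇒ r_corr(carbon steel) = 35.91 μm/a
Convert to mass loss: 35.91 μm/a × 7.85 g/cm³ = 281.9 g·m⁻²·a⁻¹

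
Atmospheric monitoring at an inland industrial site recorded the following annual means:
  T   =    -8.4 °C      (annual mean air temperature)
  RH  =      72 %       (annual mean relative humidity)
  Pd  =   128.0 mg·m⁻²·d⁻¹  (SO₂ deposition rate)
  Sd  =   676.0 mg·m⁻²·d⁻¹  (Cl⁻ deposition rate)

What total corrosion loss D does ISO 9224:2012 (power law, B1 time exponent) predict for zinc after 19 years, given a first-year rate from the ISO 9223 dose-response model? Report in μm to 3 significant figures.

zinc: f(T) = +0.038·(T−10) [T≤10 °C] = -0.6992
  SO₂ term: 0.0129·128.0^0.44·exp(0.046·72-0.6992) = 1.488
  Sd branch = 0.0175·Sd^0.57·e^(0.008·RH+0.085·T) = 0.6254 μm/a
  sum: 1.488 + 0.6254 → r_corr = 2.113 μm/a
ISO 9224: D(t) = r_corr · t^b with b = 0.813 (zinc, B1)
  D(19) = 2.113 × 19^0.813 = 2.113 × 10.96 = 23.15 μm

D(19) = 23.1 μm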